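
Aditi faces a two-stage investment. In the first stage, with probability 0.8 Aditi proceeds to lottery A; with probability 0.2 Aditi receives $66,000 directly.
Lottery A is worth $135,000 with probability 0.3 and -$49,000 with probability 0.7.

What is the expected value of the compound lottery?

EV(A) = 0.3 × 135000 + 0.7 × (-49000) = 40500 − 34300 = 6200
Branch B: 66000 (certain)
Overall = 0.8 × 6200 + 0.2 × 66000 = 4960 + 13200 = 18160

$18,160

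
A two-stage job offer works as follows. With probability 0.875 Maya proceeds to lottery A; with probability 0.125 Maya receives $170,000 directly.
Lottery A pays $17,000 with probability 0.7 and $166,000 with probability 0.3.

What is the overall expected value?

EV(A) = 0.7 × 17000 + 0.3 × 166000 = 11900 + 49800 = 61700
Branch B: 170000 (certain)
Overall = 0.875 × 61700 + 0.125 × 170000 = 53987.5 + 21250 = 75237.5

$75,237.50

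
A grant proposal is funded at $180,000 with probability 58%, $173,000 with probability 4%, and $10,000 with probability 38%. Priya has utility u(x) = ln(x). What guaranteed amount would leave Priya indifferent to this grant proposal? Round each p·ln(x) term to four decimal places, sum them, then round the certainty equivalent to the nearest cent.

$59,916.07

E[u] = 0.58·ln(180000) + 0.04·ln(173000) + 0.38·ln(10000) = 7.0184 + 0.4824 + 3.4999 = 11.0007
CE = e^11.0007 ≈ 59916.07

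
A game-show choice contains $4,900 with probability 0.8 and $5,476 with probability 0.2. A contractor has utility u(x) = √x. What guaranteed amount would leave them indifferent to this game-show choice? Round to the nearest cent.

E[u] = 0.8·√4900 + 0.2·√5476 = 0.8·70 + 0.2·74 = 70.8
CE = (70.8)² = 5012.64

$5,012.64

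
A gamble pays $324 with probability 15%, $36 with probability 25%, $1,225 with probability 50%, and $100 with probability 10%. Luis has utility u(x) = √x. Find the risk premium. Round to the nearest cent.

$164.81

E[u] = 0.15·√324 + 0.25·√36 + 0.5·√1225 + 0.1·√100 = 0.15·18 + 0.25·6 + 0.5·35 + 0.1·10 = 22.7
CE = (22.7)² = 515.29
Risk premium = EV − CE = 680.1 − 515.29 = 164.81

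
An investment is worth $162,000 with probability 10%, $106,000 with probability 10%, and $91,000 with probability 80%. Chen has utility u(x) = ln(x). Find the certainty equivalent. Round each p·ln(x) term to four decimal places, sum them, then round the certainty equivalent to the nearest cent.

$97,880.24

E[u] = 0.1·ln(162000) + 0.1·ln(106000) + 0.8·ln(91000) = 1.1995 + 1.1571 + 9.1349 = 11.4915
CE = e^11.4915 ≈ 97880.24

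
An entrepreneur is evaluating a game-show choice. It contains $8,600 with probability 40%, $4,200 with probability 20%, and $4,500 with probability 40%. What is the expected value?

$6,080

EV = 0.4 × 8600 + 0.2 × 4200 + 0.4 × 4500 = 3440 + 840 + 1800 = 6080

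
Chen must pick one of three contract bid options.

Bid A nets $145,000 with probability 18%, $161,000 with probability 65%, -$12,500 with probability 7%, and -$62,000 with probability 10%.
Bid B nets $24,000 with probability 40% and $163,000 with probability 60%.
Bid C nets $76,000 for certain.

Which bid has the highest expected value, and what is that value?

Bid A ($123,675)

Bid A = 0.18 × 145000 + 0.65 × 161000 + 0.07 × (-12500) + 0.1 × (-62000) = 26100 + 104650 − 875 − 6200 = 123675
Bid B = 0.4 × 24000 + 0.6 × 163000 = 9600 + 97800 = 107400
Bid C: 76000 (certain)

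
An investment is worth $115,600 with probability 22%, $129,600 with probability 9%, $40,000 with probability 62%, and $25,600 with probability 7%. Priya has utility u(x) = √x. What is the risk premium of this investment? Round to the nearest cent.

E[u] = 0.22·√115600 + 0.09·√129600 + 0.62·√40000 + 0.07·√25600 = 0.22·340 + 0.09·360 + 0.62·200 + 0.07·160 = 242.4
CE = (242.4)² = 58757.76
Risk premium = EV − CE = 63688 − 58757.76 = 4930.24

$4,930.24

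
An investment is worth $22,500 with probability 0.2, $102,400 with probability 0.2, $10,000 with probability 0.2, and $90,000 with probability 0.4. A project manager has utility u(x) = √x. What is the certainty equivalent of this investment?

E[u] = 0.2·√22500 + 0.2·√102400 + 0.2·√10000 + 0.4·√90000 = 0.2·150 + 0.2·320 + 0.2·100 + 0.4·300 = 234
CE = (234)² = 54756

$54,756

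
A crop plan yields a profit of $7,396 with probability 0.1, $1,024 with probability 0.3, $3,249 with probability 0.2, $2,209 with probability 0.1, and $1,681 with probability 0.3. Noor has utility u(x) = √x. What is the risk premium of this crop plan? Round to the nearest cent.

E[u] = 0.1·√7396 + 0.3·√1024 + 0.2·√3249 + 0.1·√2209 + 0.3·√1681 = 0.1·86 + 0.3·32 + 0.2·57 + 0.1·47 + 0.3·41 = 46.6
CE = (46.6)² = 2171.56
Risk premium = EV − CE = 2421.8 − 2171.56 = 250.24

$250.24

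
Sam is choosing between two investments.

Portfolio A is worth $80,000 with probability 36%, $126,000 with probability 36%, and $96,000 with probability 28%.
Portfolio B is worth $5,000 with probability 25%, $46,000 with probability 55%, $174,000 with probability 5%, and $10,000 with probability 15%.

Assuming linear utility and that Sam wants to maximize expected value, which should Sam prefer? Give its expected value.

Portfolio A ($101,040)

Portfolio A = 0.36 × 80000 + 0.36 × 126000 + 0.28 × 96000 = 28800 + 45360 + 26880 = 101040
Portfolio B = 0.25 × 5000 + 0.55 × 46000 + 0.05 × 174000 + 0.15 × 10000 = 1250 + 25300 + 8700 + 1500 = 36750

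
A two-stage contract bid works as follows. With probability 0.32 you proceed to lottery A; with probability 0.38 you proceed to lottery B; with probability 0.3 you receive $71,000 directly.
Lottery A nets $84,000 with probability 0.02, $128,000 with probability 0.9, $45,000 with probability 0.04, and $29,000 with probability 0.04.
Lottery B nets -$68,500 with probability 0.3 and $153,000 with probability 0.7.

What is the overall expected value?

$92,537.80

EV(A) = 0.02 × 84000 + 0.9 × 128000 + 0.04 × 45000 + 0.04 × 29000 = 1680 + 115200 + 1800 + 1160 = 119840
EV(B) = 0.3 × (-68500) + 0.7 × 153000 = -20550 + 107100 = 86550
Branch C: 71000 (certain)
Overall = 0.32 × 119840 + 0.38 × 86550 + 0.3 × 71000 = 38348.8 + 32889 + 21300 = 92537.8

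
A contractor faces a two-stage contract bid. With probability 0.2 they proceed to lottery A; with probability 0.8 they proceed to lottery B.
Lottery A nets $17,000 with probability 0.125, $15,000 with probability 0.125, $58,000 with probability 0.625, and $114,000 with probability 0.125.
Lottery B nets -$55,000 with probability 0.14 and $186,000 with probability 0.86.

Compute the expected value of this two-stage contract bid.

EV(A) = 0.125 × 17000 + 0.125 × 15000 + 0.625 × 58000 + 0.125 × 114000 = 2125 + 1875 + 36250 + 14250 = 54500
EV(B) = 0.14 × (-55000) + 0.86 × 186000 = -7700 + 159960 = 152260
Overall = 0.2 × 54500 + 0.8 × 152260 = 10900 + 121808 = 132708

$132,708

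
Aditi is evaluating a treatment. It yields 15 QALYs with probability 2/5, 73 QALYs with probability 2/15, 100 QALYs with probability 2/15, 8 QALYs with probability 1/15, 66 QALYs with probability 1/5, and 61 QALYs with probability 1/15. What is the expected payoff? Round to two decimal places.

46.87 QALYs

EV = 2/5 × 15 + 2/15 × 73 + 2/15 × 100 + 1/15 × 8 + 1/5 × 66 + 1/15 × 61 = 6 + 9.7333 + 13.3333 + 0.5333 + 13.2 + 4.0667 = 46.8667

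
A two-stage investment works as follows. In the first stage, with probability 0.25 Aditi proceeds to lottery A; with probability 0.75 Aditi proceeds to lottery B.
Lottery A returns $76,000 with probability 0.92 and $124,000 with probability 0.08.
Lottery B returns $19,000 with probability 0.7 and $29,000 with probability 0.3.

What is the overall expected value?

EV(A) = 0.92 × 76000 + 0.08 × 124000 = 69920 + 9920 = 79840
EV(B) = 0.7 × 19000 + 0.3 × 29000 = 13300 + 8700 = 22000
Overall = 0.25 × 79840 + 0.75 × 22000 = 19960 + 16500 = 36460

$36,460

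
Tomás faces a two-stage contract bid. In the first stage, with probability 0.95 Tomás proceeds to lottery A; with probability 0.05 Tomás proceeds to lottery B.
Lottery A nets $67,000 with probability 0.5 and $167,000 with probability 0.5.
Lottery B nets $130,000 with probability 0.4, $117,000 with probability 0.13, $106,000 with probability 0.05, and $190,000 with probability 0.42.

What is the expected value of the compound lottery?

EV(A) = 0.5 × 67000 + 0.5 × 167000 = 33500 + 83500 = 117000
EV(B) = 0.4 × 130000 + 0.13 × 117000 + 0.05 × 106000 + 0.42 × 190000 = 52000 + 15210 + 5300 + 79800 = 152310
Overall = 0.95 × 117000 + 0.05 × 152310 = 111150 + 7615.5 = 118765.5

$118,765.50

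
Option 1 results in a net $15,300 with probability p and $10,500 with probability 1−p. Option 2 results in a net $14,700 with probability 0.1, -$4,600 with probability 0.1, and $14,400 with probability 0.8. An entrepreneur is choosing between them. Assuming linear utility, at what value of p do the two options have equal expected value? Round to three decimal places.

EV(Option 2) = 0.1 × 14700 + 0.1 × (-4600) + 0.8 × 14400 = 1470 − 460 + 11520 = 12530
p·15300 + (1−p)·10500 = 12530
4800p + 10500 = 12530
p = (12530 − 10500) / 4800

p = 0.423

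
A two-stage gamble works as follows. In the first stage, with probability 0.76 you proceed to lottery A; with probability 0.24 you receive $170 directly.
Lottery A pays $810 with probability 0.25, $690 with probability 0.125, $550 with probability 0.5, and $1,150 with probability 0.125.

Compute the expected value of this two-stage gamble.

EV(A) = 0.25 × 810 + 0.125 × 690 + 0.5 × 550 + 0.125 × 1150 = 202.5 + 86.25 + 275 + 143.75 = 707.5
Branch B: 170 (certain)
Overall = 0.76 × 707.5 + 0.24 × 170 = 537.7 + 40.8 = 578.5

$578.50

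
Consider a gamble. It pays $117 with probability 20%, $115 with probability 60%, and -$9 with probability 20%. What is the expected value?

EV = 0.2 × 117 + 0.6 × 115 + 0.2 × (-9) = 23.4 + 69 − 1.8 = 90.6

$90.60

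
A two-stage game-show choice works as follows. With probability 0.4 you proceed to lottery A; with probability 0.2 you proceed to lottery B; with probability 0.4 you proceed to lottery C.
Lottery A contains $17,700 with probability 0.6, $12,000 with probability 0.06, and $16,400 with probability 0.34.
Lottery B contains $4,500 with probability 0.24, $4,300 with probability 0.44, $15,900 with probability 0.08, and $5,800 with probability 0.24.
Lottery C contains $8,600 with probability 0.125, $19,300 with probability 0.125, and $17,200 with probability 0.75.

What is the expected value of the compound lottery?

$14,448.60

EV(A) = 0.6 × 17700 + 0.06 × 12000 + 0.34 × 16400 = 10620 + 720 + 5576 = 16916
EV(B) = 0.24 × 4500 + 0.44 × 4300 + 0.08 × 15900 + 0.24 × 5800 = 1080 + 1892 + 1272 + 1392 = 5636
EV(C) = 0.125 × 8600 + 0.125 × 19300 + 0.75 × 17200 = 1075 + 2412.5 + 12900 = 16387.5
Overall = 0.4 × 16916 + 0.2 × 5636 + 0.4 × 16387.5 = 6766.4 + 1127.2 + 6555 = 14448.6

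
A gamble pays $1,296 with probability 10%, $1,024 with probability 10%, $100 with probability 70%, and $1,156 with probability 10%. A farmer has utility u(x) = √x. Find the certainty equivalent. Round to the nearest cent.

$295.84

E[u] = 0.1·√1296 + 0.1·√1024 + 0.7·√100 + 0.1·√1156 = 0.1·36 + 0.1·32 + 0.7·10 + 0.1·34 = 17.2
CE = (17.2)² = 295.84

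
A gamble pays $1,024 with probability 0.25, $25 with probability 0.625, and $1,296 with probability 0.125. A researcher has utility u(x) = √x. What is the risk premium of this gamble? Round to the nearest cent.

E[u] = 0.25·√1024 + 0.625·√25 + 0.125·√1296 = 0.25·32 + 0.625·5 + 0.125·36 = 15.625
CE = (15.625)² = 244.140625
Risk premium = EV − CE = 433.625 − 244.140625 = 189.484375

$189.48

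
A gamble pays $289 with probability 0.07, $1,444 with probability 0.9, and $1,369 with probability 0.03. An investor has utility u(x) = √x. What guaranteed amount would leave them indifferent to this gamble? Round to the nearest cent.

$1,332.25

E[u] = 0.07·√289 + 0.9·√1444 + 0.03·√1369 = 0.07·17 + 0.9·38 + 0.03·37 = 36.5
CE = (36.5)² = 1332.25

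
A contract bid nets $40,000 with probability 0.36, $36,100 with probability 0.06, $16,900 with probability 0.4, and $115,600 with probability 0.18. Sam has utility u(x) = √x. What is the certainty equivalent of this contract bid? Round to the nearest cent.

E[u] = 0.36·√40000 + 0.06·√36100 + 0.4·√16900 + 0.18·√115600 = 0.36·200 + 0.06·190 + 0.4·130 + 0.18·340 = 196.6
CE = (196.6)² = 38651.56

$38,651.56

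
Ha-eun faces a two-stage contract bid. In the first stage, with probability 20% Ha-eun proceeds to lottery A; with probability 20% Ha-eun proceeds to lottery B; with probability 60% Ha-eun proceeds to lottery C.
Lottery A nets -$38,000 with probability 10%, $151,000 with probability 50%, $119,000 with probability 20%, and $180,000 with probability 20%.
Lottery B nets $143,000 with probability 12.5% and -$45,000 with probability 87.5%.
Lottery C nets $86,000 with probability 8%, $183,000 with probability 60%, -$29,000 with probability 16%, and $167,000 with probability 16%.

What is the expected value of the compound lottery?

EV(A) = 0.1 × (-38000) + 0.5 × 151000 + 0.2 × 119000 + 0.2 × 180000 = -3800 + 75500 + 23800 + 36000 = 131500
EV(B) = 0.125 × 143000 + 0.875 × (-45000) = 17875 − 39375 = -21500
EV(C) = 0.08 × 86000 + 0.6 × 183000 + 0.16 × (-29000) + 0.16 × 167000 = 6880 + 109800 − 4640 + 26720 = 138760
Overall = 0.2 × 131500 + 0.2 × (-21500) + 0.6 × 138760 = 26300 − 4300 + 83256 = 105256

$105,256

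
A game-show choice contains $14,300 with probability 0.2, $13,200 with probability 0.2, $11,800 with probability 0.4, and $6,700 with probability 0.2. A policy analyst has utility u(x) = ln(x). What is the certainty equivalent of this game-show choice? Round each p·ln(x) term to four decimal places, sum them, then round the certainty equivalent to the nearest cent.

E[u] = 0.2·ln(14300) + 0.2·ln(13200) + 0.4·ln(11800) + 0.2·ln(6700) = 1.9136 + 1.8976 + 3.7503 + 1.7620 = 9.3235
CE = e^9.3235 ≈ 11198.11

$11,198.11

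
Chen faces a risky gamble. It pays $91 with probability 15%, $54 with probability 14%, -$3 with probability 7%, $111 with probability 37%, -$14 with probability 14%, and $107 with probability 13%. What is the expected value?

$74.02

EV = 0.15 × 91 + 0.14 × 54 + 0.07 × (-3) + 0.37 × 111 + 0.14 × (-14) + 0.13 × 107 = 13.65 + 7.56 − 0.21 + 41.07 − 1.96 + 13.91 = 74.02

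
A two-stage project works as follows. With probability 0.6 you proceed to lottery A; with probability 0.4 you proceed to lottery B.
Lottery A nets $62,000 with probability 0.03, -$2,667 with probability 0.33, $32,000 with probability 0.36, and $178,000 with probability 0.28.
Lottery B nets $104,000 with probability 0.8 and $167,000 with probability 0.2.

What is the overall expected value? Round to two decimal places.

EV(A) = 0.03 × 62000 + 0.33 × (-2667) + 0.36 × 32000 + 0.28 × 178000 = 1860 − 880.11 + 11520 + 49840 = 62339.89
EV(B) = 0.8 × 104000 + 0.2 × 167000 = 83200 + 33400 = 116600
Overall = 0.6 × 62339.89 + 0.4 × 116600 = 37403.934 + 46640 = 84043.934

$84,043.93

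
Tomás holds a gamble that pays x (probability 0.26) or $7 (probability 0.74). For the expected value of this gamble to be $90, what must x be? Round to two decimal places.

0.26·x + 0.74·7 = 90
0.26·x = 90 − 5.18 = 84.82
x = 84.82 / 0.26 = 326.2308

x = $326.23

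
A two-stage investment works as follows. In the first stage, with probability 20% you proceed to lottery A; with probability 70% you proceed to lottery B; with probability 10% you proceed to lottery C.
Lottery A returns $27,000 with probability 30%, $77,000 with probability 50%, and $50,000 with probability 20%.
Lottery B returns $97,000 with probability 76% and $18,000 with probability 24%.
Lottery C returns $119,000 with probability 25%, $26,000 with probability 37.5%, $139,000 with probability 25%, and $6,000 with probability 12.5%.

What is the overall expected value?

EV(A) = 0.3 × 27000 + 0.5 × 77000 + 0.2 × 50000 = 8100 + 38500 + 10000 = 56600
EV(B) = 0.76 × 97000 + 0.24 × 18000 = 73720 + 4320 = 78040
EV(C) = 0.25 × 119000 + 0.375 × 26000 + 0.25 × 139000 + 0.125 × 6000 = 29750 + 9750 + 34750 + 750 = 75000
Overall = 0.2 × 56600 + 0.7 × 78040 + 0.1 × 75000 = 11320 + 54628 + 7500 = 73448

$73,448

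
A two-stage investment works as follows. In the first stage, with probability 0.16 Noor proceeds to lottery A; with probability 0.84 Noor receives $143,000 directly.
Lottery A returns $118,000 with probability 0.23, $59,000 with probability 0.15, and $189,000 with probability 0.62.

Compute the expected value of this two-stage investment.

EV(A) = 0.23 × 118000 + 0.15 × 59000 + 0.62 × 189000 = 27140 + 8850 + 117180 = 153170
Branch B: 143000 (certain)
Overall = 0.16 × 153170 + 0.84 × 143000 = 24507.2 + 120120 = 144627.2

$144,627.20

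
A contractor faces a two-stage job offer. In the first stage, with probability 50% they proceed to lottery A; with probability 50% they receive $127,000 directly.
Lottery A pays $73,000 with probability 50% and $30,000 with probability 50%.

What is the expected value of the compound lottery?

EV(A) = 0.5 × 73000 + 0.5 × 30000 = 36500 + 15000 = 51500
Branch B: 127000 (certain)
Overall = 0.5 × 51500 + 0.5 × 127000 = 25750 + 63500 = 89250

$89,250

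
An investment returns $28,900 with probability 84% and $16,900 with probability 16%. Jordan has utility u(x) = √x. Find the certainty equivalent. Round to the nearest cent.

$26,764.96

E[u] = 0.84·√28900 + 0.16·√16900 = 0.84·170 + 0.16·130 = 163.6
CE = (163.6)² = 26764.96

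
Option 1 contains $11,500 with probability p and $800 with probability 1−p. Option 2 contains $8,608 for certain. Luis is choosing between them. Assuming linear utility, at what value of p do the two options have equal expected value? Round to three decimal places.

p = 0.730

p·11500 + (1−p)·800 = 8608
10700p + 800 = 8608
p = (8608 − 800) / 10700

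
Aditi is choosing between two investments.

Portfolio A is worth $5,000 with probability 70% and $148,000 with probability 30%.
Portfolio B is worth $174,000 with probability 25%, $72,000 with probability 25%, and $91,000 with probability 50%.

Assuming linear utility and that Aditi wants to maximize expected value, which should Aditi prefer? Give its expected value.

Portfolio B ($107,000)

Portfolio A = 0.7 × 5000 + 0.3 × 148000 = 3500 + 44400 = 47900
Portfolio B = 0.25 × 174000 + 0.25 × 72000 + 0.5 × 91000 = 43500 + 18000 + 45500 = 107000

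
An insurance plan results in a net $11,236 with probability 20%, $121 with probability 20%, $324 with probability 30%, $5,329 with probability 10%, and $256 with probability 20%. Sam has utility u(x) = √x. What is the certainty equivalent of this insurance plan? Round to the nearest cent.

$1,544.49

E[u] = 0.2·√11236 + 0.2·√121 + 0.3·√324 + 0.1·√5329 + 0.2·√256 = 0.2·106 + 0.2·11 + 0.3·18 + 0.1·73 + 0.2·16 = 39.3
CE = (39.3)² = 1544.49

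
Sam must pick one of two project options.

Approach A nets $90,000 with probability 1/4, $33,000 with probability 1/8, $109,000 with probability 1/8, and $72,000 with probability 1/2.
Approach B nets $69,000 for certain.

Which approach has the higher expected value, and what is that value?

Approach A = 1/4 × 90000 + 1/8 × 33000 + 1/8 × 109000 + 1/2 × 72000 = 22500 + 4125 + 13625 + 36000 = 76250
Approach B: 69000 (certain)

Approach A ($76,250)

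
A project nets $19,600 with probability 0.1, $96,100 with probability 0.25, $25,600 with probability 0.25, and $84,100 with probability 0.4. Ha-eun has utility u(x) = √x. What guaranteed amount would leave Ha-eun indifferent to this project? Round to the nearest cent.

$61,256.25

E[u] = 0.1·√19600 + 0.25·√96100 + 0.25·√25600 + 0.4·√84100 = 0.1·140 + 0.25·310 + 0.25·160 + 0.4·290 = 247.5
CE = (247.5)² = 61256.25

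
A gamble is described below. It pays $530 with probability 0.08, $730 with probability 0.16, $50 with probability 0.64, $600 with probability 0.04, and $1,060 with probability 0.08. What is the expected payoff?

EV = 0.08 × 530 + 0.16 × 730 + 0.64 × 50 + 0.04 × 600 + 0.08 × 1060 = 42.4 + 116.8 + 32 + 24 + 84.8 = 300

$300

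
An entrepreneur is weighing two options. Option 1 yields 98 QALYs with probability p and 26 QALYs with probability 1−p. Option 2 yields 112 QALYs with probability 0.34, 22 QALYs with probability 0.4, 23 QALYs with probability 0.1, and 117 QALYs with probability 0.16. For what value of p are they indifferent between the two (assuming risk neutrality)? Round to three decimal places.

EV(Option 2) = 0.34 × 112 + 0.4 × 22 + 0.1 × 23 + 0.16 × 117 = 38.08 + 8.8 + 2.3 + 18.72 = 67.9
p·98 + (1−p)·26 = 67.9
72p + 26 = 67.9
p = (67.9 − 26) / 72

p = 0.582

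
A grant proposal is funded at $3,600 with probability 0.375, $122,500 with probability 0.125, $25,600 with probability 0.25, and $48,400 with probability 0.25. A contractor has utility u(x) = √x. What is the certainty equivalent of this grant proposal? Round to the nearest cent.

E[u] = 0.375·√3600 + 0.125·√122500 + 0.25·√25600 + 0.25·√48400 = 0.375·60 + 0.125·350 + 0.25·160 + 0.25·220 = 161.25
CE = (161.25)² = 26001.5625

$26,001.56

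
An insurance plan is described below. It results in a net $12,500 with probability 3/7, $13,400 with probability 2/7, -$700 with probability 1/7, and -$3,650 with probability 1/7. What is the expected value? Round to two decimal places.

EV = 3/7 × 12500 + 2/7 × 13400 + 1/7 × (-700) + 1/7 × (-3650) = 5357.1429 + 3828.5714 − 100 − 521.4286 = 8564.2857

$8,564.29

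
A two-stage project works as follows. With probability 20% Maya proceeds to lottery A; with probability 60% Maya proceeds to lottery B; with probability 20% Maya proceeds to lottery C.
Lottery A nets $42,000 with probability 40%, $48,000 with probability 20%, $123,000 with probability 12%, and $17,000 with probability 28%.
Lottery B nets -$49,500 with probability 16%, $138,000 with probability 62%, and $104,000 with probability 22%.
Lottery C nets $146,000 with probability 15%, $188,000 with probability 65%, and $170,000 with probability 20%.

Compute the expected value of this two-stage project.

$105,116

EV(A) = 0.4 × 42000 + 0.2 × 48000 + 0.12 × 123000 + 0.28 × 17000 = 16800 + 9600 + 14760 + 4760 = 45920
EV(B) = 0.16 × (-49500) + 0.62 × 138000 + 0.22 × 104000 = -7920 + 85560 + 22880 = 100520
EV(C) = 0.15 × 146000 + 0.65 × 188000 + 0.2 × 170000 = 21900 + 122200 + 34000 = 178100
Overall = 0.2 × 45920 + 0.6 × 100520 + 0.2 × 178100 = 9184 + 60312 + 35620 = 105116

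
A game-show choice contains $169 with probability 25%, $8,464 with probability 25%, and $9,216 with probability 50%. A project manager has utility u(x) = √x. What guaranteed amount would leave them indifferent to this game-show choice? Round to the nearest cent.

$5,513.06

E[u] = 0.25·√169 + 0.25·√8464 + 0.5·√9216 = 0.25·13 + 0.25·92 + 0.5·96 = 74.25
CE = (74.25)² = 5513.0625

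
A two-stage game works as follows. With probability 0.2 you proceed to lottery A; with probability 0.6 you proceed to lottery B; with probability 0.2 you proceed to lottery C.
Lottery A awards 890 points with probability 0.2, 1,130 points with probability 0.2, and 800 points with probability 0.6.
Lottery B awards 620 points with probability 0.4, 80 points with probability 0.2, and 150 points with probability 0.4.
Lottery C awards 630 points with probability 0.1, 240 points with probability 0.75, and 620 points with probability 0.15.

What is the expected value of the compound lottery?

EV(A) = 0.2 × 890 + 0.2 × 1130 + 0.6 × 800 = 178 + 226 + 480 = 884
EV(B) = 0.4 × 620 + 0.2 × 80 + 0.4 × 150 = 248 + 16 + 60 = 324
EV(C) = 0.1 × 630 + 0.75 × 240 + 0.15 × 620 = 63 + 180 + 93 = 336
Overall = 0.2 × 884 + 0.6 × 324 + 0.2 × 336 = 176.8 + 194.4 + 67.2 = 438.4

438.4 points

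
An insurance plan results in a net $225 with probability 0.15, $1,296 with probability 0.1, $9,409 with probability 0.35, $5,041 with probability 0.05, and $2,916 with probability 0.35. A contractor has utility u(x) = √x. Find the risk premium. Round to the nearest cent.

$854.09

E[u] = 0.15·√225 + 0.1·√1296 + 0.35·√9409 + 0.05·√5041 + 0.35·√2916 = 0.15·15 + 0.1·36 + 0.35·97 + 0.05·71 + 0.35·54 = 62.25
CE = (62.25)² = 3875.0625
Risk premium = EV − CE = 4729.15 − 3875.0625 = 854.0875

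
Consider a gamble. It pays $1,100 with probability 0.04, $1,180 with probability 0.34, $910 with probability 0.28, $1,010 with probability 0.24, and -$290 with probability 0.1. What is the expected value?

$913.40

EV = 0.04 × 1100 + 0.34 × 1180 + 0.28 × 910 + 0.24 × 1010 + 0.1 × (-290) = 44 + 401.2 + 254.8 + 242.4 − 29 = 913.4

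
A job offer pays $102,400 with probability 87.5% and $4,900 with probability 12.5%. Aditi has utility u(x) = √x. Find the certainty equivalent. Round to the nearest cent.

E[u] = 0.875·√102400 + 0.125·√4900 = 0.875·320 + 0.125·70 = 288.75
CE = (288.75)² = 83376.5625

$83,376.56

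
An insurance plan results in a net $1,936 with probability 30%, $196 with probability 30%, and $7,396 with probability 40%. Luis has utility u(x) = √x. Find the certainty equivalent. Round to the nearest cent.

E[u] = 0.3·√1936 + 0.3·√196 + 0.4·√7396 = 0.3·44 + 0.3·14 + 0.4·86 = 51.8
CE = (51.8)² = 2683.24

$2,683.24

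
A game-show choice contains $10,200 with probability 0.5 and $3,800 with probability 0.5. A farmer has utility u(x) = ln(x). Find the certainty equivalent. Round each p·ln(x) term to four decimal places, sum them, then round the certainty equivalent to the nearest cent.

E[u] = 0.5·ln(10200) + 0.5·ln(3800) = 4.6151 + 4.1214 = 8.7365
CE = e^8.7365 ≈ 6226.07

$6,226.07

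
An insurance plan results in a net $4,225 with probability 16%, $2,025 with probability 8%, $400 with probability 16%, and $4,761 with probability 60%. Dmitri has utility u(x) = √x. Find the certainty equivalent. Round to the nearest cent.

E[u] = 0.16·√4225 + 0.08·√2025 + 0.16·√400 + 0.6·√4761 = 0.16·65 + 0.08·45 + 0.16·20 + 0.6·69 = 58.6
CE = (58.6)² = 3433.96

$3,433.96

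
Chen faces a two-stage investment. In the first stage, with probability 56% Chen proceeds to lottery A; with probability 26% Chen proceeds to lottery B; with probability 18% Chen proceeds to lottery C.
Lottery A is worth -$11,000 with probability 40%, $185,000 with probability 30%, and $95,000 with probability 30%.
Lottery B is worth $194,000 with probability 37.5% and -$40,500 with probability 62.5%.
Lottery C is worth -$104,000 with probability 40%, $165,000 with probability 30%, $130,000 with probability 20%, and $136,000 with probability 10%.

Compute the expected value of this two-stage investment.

$65,459.75

EV(A) = 0.4 × (-11000) + 0.3 × 185000 + 0.3 × 95000 = -4400 + 55500 + 28500 = 79600
EV(B) = 0.375 × 194000 + 0.625 × (-40500) = 72750 − 25312.5 = 47437.5
EV(C) = 0.4 × (-104000) + 0.3 × 165000 + 0.2 × 130000 + 0.1 × 136000 = -41600 + 49500 + 26000 + 13600 = 47500
Overall = 0.56 × 79600 + 0.26 × 47437.5 + 0.18 × 47500 = 44576 + 12333.75 + 8550 = 65459.75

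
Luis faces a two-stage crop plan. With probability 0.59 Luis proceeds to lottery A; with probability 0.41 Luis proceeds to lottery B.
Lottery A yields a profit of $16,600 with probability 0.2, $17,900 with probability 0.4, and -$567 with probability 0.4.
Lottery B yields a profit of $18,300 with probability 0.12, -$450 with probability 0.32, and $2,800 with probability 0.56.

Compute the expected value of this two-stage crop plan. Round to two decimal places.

EV(A) = 0.2 × 16600 + 0.4 × 17900 + 0.4 × (-567) = 3320 + 7160 − 226.8 = 10253.2
EV(B) = 0.12 × 18300 + 0.32 × (-450) + 0.56 × 2800 = 2196 − 144 + 1568 = 3620
Overall = 0.59 × 10253.2 + 0.41 × 3620 = 6049.388 + 1484.2 = 7533.588

$7,533.59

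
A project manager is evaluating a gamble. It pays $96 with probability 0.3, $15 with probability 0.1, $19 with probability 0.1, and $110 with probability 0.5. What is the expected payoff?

$87.20

EV = 0.3 × 96 + 0.1 × 15 + 0.1 × 19 + 0.5 × 110 = 28.8 + 1.5 + 1.9 + 55 = 87.2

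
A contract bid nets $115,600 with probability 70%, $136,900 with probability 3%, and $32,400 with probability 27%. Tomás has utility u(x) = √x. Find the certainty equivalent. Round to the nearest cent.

E[u] = 0.7·√115600 + 0.03·√136900 + 0.27·√32400 = 0.7·340 + 0.03·370 + 0.27·180 = 297.7
CE = (297.7)² = 88625.29

$88,625.29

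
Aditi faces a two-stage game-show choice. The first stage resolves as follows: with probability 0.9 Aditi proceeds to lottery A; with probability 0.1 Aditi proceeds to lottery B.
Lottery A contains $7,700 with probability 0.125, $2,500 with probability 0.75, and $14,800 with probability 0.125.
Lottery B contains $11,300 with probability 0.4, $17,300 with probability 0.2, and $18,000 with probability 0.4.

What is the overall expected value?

EV(A) = 0.125 × 7700 + 0.75 × 2500 + 0.125 × 14800 = 962.5 + 1875 + 1850 = 4687.5
EV(B) = 0.4 × 11300 + 0.2 × 17300 + 0.4 × 18000 = 4520 + 3460 + 7200 = 15180
Overall = 0.9 × 4687.5 + 0.1 × 15180 = 4218.75 + 1518 = 5736.75

$5,736.75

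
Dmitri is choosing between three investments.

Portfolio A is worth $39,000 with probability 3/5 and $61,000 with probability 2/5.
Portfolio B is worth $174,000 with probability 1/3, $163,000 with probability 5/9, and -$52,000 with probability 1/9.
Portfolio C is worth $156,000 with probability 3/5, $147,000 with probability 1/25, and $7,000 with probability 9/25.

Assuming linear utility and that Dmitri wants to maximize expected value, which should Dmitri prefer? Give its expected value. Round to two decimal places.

Portfolio A = 3/5 × 39000 + 2/5 × 61000 = 23400 + 24400 = 47800
Portfolio B = 1/3 × 174000 + 5/9 × 163000 + 1/9 × (-52000) = 58000 + 90555.5556 − 5777.7778 = 142777.7778
Portfolio C = 3/5 × 156000 + 1/25 × 147000 + 9/25 × 7000 = 93600 + 5880 + 2520 = 102000

Portfolio B ($142,777.78)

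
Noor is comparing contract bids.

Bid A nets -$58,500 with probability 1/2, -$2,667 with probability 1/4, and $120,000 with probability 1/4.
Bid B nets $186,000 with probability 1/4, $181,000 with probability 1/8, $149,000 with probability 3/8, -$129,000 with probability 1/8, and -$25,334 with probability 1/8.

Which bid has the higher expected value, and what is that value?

Bid B ($105,708.25)

Bid A = 1/2 × (-58500) + 1/4 × (-2667) + 1/4 × 120000 = -29250 − 666.75 + 30000 = 83.25
Bid B = 1/4 × 186000 + 1/8 × 181000 + 3/8 × 149000 + 1/8 × (-129000) + 1/8 × (-25334) = 46500 + 22625 + 55875 − 16125 − 3166.75 = 105708.25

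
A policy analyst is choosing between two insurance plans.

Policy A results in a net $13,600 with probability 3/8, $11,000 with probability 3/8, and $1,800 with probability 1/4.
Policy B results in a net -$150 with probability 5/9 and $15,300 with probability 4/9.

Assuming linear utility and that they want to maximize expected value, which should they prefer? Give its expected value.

Policy A ($9,675)

Policy A = 3/8 × 13600 + 3/8 × 11000 + 1/4 × 1800 = 5100 + 4125 + 450 = 9675
Policy B = 5/9 × (-150) + 4/9 × 15300 = -83.3333 + 6800 = 6716.6667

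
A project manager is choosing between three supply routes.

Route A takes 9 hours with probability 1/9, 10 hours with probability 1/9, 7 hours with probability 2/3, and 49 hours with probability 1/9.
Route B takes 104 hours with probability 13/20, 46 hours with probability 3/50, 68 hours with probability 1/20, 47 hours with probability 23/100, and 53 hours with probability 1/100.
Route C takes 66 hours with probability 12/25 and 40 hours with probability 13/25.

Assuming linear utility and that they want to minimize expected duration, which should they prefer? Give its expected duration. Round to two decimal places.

Route A = 1/9 × 9 + 1/9 × 10 + 2/3 × 7 + 1/9 × 49 = 1 + 1.1111 + 4.6667 + 5.4444 = 12.2222
Route B = 13/20 × 104 + 3/50 × 46 + 1/20 × 68 + 23/100 × 47 + 1/100 × 53 = 67.6 + 2.76 + 3.4 + 10.81 + 0.53 = 85.1
Route C = 12/25 × 66 + 13/25 × 40 = 31.68 + 20.8 = 52.48

Route A (12.22 hours)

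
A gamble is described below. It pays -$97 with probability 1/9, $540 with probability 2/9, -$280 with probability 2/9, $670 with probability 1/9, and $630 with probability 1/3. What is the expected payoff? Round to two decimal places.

$331.44

EV = 1/9 × (-97) + 2/9 × 540 + 2/9 × (-280) + 1/9 × 670 + 1/3 × 630 = -10.7778 + 120 − 62.2222 + 74.4444 + 210 = 331.4444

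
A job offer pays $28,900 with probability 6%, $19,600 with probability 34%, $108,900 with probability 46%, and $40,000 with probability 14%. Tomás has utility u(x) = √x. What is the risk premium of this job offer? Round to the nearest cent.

$7,638.24

E[u] = 0.06·√28900 + 0.34·√19600 + 0.46·√108900 + 0.14·√40000 = 0.06·170 + 0.34·140 + 0.46·330 + 0.14·200 = 237.6
CE = (237.6)² = 56453.76
Risk premium = EV − CE = 64092 − 56453.76 = 7638.24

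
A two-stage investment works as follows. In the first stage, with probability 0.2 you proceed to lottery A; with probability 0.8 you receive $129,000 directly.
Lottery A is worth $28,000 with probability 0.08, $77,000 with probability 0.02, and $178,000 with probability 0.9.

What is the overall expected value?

EV(A) = 0.08 × 28000 + 0.02 × 77000 + 0.9 × 178000 = 2240 + 1540 + 160200 = 163980
Branch B: 129000 (certain)
Overall = 0.2 × 163980 + 0.8 × 129000 = 32796 + 103200 = 135996

$135,996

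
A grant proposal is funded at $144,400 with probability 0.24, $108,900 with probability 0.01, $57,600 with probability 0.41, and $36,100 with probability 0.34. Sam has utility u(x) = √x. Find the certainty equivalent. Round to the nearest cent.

E[u] = 0.24·√144400 + 0.01·√108900 + 0.41·√57600 + 0.34·√36100 = 0.24·380 + 0.01·330 + 0.41·240 + 0.34·190 = 257.5
CE = (257.5)² = 66306.25

$66,306.25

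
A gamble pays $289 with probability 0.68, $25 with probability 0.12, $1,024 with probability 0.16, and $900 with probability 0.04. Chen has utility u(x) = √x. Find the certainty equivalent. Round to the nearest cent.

$341.51

E[u] = 0.68·√289 + 0.12·√25 + 0.16·√1024 + 0.04·√900 = 0.68·17 + 0.12·5 + 0.16·32 + 0.04·30 = 18.48
CE = (18.48)² = 341.5104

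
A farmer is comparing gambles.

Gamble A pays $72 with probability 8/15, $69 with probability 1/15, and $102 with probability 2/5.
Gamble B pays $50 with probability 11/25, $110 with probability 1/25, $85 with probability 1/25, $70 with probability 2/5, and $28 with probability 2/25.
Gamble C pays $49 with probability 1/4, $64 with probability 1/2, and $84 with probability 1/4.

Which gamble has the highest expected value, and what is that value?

Gamble A ($83.80)

Gamble A = 8/15 × 72 + 1/15 × 69 + 2/5 × 102 = 38.4 + 4.6 + 40.8 = 83.8
Gamble B = 11/25 × 50 + 1/25 × 110 + 1/25 × 85 + 2/5 × 70 + 2/25 × 28 = 22 + 4.4 + 3.4 + 28 + 2.24 = 60.04
Gamble C = 1/4 × 49 + 1/2 × 64 + 1/4 × 84 = 12.25 + 32 + 21 = 65.25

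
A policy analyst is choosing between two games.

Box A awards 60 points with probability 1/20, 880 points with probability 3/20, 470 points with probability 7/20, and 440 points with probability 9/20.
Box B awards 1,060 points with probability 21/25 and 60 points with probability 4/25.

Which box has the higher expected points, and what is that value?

Box B (900 points)

Box A = 1/20 × 60 + 3/20 × 880 + 7/20 × 470 + 9/20 × 440 = 3 + 132 + 164.5 + 198 = 497.5
Box B = 21/25 × 1060 + 4/25 × 60 = 890.4 + 9.6 = 900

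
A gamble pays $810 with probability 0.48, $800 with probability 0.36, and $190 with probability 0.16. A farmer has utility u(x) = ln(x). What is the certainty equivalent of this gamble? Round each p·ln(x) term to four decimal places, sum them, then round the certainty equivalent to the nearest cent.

$639.44

E[u] = 0.48·ln(810) + 0.36·ln(800) + 0.16·ln(190) = 3.2146 + 2.4065 + 0.8395 = 6.4606
CE = e^6.4606 ≈ 639.44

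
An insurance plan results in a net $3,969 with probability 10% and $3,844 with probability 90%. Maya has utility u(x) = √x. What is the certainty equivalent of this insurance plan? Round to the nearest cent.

E[u] = 0.1·√3969 + 0.9·√3844 = 0.1·63 + 0.9·62 = 62.1
CE = (62.1)² = 3856.41

$3,856.41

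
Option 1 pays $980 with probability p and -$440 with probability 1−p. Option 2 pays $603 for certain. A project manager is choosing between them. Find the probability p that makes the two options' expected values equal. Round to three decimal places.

p·980 + (1−p)·(-440) = 603
1420p − 440 = 603
p = (603 + 440) / 1420

p = 0.735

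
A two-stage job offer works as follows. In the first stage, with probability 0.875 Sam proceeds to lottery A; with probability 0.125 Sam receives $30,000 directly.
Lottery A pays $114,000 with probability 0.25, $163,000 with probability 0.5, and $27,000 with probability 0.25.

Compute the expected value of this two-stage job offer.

EV(A) = 0.25 × 114000 + 0.5 × 163000 + 0.25 × 27000 = 28500 + 81500 + 6750 = 116750
Branch B: 30000 (certain)
Overall = 0.875 × 116750 + 0.125 × 30000 = 102156.25 + 3750 = 105906.25

$105,906.25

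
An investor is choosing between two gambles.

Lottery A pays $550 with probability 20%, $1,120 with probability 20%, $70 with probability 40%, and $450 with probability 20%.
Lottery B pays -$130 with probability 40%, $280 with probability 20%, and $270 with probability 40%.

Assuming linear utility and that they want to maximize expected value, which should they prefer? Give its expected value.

Lottery A = 0.2 × 550 + 0.2 × 1120 + 0.4 × 70 + 0.2 × 450 = 110 + 224 + 28 + 90 = 452
Lottery B = 0.4 × (-130) + 0.2 × 280 + 0.4 × 270 = -52 + 56 + 108 = 112

Lottery A ($452)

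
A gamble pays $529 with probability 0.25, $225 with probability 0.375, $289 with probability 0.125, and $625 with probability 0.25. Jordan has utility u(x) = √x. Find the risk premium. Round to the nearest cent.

E[u] = 0.25·√529 + 0.375·√225 + 0.125·√289 + 0.25·√625 = 0.25·23 + 0.375·15 + 0.125·17 + 0.25·25 = 19.75
CE = (19.75)² = 390.0625
Risk premium = EV − CE = 409 − 390.0625 = 18.9375

$18.94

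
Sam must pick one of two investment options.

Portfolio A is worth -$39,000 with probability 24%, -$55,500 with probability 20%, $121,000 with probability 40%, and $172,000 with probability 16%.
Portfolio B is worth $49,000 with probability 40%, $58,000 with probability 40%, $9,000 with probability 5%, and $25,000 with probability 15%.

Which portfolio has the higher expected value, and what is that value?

Portfolio A = 0.24 × (-39000) + 0.2 × (-55500) + 0.4 × 121000 + 0.16 × 172000 = -9360 − 11100 + 48400 + 27520 = 55460
Portfolio B = 0.4 × 49000 + 0.4 × 58000 + 0.05 × 9000 + 0.15 × 25000 = 19600 + 23200 + 450 + 3750 = 47000

Portfolio A ($55,460)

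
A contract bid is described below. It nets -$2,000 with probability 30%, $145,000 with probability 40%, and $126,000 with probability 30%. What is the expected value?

EV = 0.3 × (-2000) + 0.4 × 145000 + 0.3 × 126000 = -600 + 58000 + 37800 = 95200

$95,200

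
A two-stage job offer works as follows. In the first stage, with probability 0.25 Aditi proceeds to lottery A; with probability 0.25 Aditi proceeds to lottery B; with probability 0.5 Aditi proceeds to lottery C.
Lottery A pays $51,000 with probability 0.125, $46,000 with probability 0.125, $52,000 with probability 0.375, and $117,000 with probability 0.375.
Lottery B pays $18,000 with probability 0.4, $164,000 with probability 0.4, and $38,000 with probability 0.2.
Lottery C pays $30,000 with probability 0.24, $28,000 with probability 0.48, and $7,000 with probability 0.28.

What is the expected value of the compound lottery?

$50,275

EV(A) = 0.125 × 51000 + 0.125 × 46000 + 0.375 × 52000 + 0.375 × 117000 = 6375 + 5750 + 19500 + 43875 = 75500
EV(B) = 0.4 × 18000 + 0.4 × 164000 + 0.2 × 38000 = 7200 + 65600 + 7600 = 80400
EV(C) = 0.24 × 30000 + 0.48 × 28000 + 0.28 × 7000 = 7200 + 13440 + 1960 = 22600
Overall = 0.25 × 75500 + 0.25 × 80400 + 0.5 × 22600 = 18875 + 20100 + 11300 = 50275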